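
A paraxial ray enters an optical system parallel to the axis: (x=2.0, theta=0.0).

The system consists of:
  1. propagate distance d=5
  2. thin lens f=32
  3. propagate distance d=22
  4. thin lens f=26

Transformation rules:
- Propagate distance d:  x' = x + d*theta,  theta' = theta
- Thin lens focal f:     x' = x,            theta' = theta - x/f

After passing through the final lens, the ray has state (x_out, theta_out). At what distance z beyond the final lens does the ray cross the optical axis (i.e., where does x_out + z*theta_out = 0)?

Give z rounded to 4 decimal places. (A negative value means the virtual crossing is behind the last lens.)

Initial: x=2.0000 theta=0.0000
After 1 (propagate distance d=5): x=2.0000 theta=0.0000
After 2 (thin lens f=32): x=2.0000 theta=-0.0625
After 3 (propagate distance d=22): x=0.6250 theta=-0.0625
After 4 (thin lens f=26): x=0.6250 theta=-9/104 (≈-0.0865)
z_focus = -x_out/theta_out = -(0.6250)/(-9/104) = 65/9 ≈ 7.2222
Rounded to 4 decimal places: z = 7.2222

Answer: 7.2222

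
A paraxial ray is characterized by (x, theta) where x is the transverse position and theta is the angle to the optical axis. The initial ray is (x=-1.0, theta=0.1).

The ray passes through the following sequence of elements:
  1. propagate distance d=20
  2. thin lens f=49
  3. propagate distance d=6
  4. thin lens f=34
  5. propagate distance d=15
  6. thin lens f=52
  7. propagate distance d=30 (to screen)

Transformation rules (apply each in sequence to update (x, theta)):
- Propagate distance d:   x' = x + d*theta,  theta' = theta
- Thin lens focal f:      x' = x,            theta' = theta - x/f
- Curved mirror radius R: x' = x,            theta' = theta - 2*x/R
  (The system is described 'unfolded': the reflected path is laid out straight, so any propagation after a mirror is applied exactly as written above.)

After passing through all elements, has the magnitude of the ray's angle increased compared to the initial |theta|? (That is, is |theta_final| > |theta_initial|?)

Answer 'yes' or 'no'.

Answer: no

Derivation:
Initial: x=-1.0000 theta=0.1000
After 1 (propagate distance d=20): x=1.0000 theta=0.1000
After 2 (thin lens f=49): x=1.0000 theta=39/490 (≈0.0796)
After 3 (propagate distance d=6): x=362/245 (≈1.4776) theta=39/490 (≈0.0796)
After 4 (thin lens f=34): x=362/245 (≈1.4776) theta=43/1190 (≈0.0361)
After 5 (propagate distance d=15): x=16823/8330 (≈2.0196) theta=43/1190 (≈0.0361)
After 6 (thin lens f=52): x=16823/8330 (≈2.0196) theta=-1171/433160 (≈-0.0027)
After 7 (propagate distance d=30 (to screen)): x=419833/216580 (≈1.9385) theta=-1171/433160 (≈-0.0027)
|theta_initial|=0.1000 |theta_final|=1171/433160 (≈0.0027) -> not increased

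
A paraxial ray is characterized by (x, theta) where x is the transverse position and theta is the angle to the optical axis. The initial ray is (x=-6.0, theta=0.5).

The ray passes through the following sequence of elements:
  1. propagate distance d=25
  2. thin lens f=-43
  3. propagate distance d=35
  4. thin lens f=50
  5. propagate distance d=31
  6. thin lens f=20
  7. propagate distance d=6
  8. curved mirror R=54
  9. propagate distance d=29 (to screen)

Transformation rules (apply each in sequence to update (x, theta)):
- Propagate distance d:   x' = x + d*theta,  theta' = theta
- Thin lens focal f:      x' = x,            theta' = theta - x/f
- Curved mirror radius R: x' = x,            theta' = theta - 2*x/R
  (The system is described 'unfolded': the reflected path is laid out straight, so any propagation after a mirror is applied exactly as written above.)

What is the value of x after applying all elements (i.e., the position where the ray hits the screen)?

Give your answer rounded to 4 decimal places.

Initial: x=-6.0000 theta=0.5000
After 1 (propagate distance d=25): x=6.5000 theta=0.5000
After 2 (thin lens f=-43): x=6.5000 theta=28/43 (≈0.6512)
After 3 (propagate distance d=35): x=2519/86 (≈29.2907) theta=28/43 (≈0.6512)
After 4 (thin lens f=50): x=2519/86 (≈29.2907) theta=281/4300 (≈0.0653)
After 5 (propagate distance d=31): x=134661/4300 (≈31.3165) theta=281/4300 (≈0.0653)
After 6 (thin lens f=20): x=134661/4300 (≈31.3165) theta=-129041/86000 (≈-1.5005)
After 7 (propagate distance d=6): x=959487/43000 (≈22.3137) theta=-129041/86000 (≈-1.5005)
After 8 (curved mirror R=54): x=959487/43000 (≈22.3137) theta=-1801027/774000 (≈-2.3269)
After 9 (propagate distance d=29 (to screen)): x=-34959017/774000 (≈-45.1667) theta=-1801027/774000 (≈-2.3269)
Rounded to 4 decimal places: x = -45.1667

Answer: -45.1667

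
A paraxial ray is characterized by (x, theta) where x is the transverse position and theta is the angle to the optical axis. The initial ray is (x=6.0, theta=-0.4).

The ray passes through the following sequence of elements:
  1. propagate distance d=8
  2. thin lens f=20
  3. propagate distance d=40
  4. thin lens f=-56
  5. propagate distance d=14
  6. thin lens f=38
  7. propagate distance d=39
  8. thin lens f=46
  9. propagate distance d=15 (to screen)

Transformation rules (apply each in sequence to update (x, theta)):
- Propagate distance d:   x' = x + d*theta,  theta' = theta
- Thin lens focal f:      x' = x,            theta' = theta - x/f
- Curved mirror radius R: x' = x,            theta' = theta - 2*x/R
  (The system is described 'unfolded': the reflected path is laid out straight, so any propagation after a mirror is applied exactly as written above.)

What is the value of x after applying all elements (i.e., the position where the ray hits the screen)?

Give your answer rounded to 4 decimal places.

Initial: x=6.0000 theta=-0.4000
After 1 (propagate distance d=8): x=2.8000 theta=-0.4000
After 2 (thin lens f=20): x=2.8000 theta=-0.5400
After 3 (propagate distance d=40): x=-18.8000 theta=-0.5400
After 4 (thin lens f=-56): x=-18.8000 theta=-613/700 (≈-0.8757)
After 5 (propagate distance d=14): x=-31.0600 theta=-613/700 (≈-0.8757)
After 6 (thin lens f=38): x=-31.0600 theta=-194/3325 (≈-0.0583)
After 7 (propagate distance d=39): x=-221681/6650 (≈-33.3355) theta=-194/3325 (≈-0.0583)
After 8 (thin lens f=46): x=-221681/6650 (≈-33.3355) theta=29119/43700 (≈0.6663)
After 9 (propagate distance d=15 (to screen)): x=-7139831/305900 (≈-23.3404) theta=29119/43700 (≈0.6663)
Rounded to 4 decimal places: x = -23.3404

Answer: -23.3404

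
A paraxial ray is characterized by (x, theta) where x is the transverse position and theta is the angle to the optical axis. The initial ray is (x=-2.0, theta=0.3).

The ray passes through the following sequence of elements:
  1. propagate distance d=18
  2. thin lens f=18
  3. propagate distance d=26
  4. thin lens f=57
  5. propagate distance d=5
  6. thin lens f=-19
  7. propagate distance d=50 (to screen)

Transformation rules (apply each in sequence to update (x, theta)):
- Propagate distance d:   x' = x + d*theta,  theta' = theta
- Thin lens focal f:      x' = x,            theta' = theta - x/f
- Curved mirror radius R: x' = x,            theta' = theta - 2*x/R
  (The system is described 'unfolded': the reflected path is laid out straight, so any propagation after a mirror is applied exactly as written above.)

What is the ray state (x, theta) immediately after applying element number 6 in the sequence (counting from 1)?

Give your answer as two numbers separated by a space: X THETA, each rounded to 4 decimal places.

Answer: 6.2928 0.3320

Derivation:
Initial: x=-2.0000 theta=0.3000
After 1 (propagate distance d=18): x=3.4000 theta=0.3000
After 2 (thin lens f=18): x=3.4000 theta=1/9 (≈0.1111)
After 3 (propagate distance d=26): x=283/45 (≈6.2889) theta=1/9 (≈0.1111)
After 4 (thin lens f=57): x=283/45 (≈6.2889) theta=2/2565 (≈0.0008)
After 5 (propagate distance d=5): x=16141/2565 (≈6.2928) theta=2/2565 (≈0.0008)
After 6 (thin lens f=-19): x=16141/2565 (≈6.2928) theta=5393/16245 (≈0.3320)
Rounded to 4 decimal places: x = 6.2928, theta = 0.3320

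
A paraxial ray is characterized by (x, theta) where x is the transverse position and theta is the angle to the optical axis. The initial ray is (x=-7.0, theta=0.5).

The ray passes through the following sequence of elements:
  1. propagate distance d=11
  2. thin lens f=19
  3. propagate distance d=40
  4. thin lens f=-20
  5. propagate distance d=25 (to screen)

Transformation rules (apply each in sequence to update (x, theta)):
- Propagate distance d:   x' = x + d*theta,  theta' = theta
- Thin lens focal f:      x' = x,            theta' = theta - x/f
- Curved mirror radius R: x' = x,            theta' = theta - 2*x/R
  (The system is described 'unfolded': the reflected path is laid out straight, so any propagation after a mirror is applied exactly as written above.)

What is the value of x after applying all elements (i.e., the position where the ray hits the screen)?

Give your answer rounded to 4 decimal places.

Answer: 63.2039

Derivation:
Initial: x=-7.0000 theta=0.5000
After 1 (propagate distance d=11): x=-1.5000 theta=0.5000
After 2 (thin lens f=19): x=-1.5000 theta=11/19 (≈0.5789)
After 3 (propagate distance d=40): x=823/38 (≈21.6579) theta=11/19 (≈0.5789)
After 4 (thin lens f=-20): x=823/38 (≈21.6579) theta=1263/760 (≈1.6618)
After 5 (propagate distance d=25 (to screen)): x=9607/152 (≈63.2039) theta=1263/760 (≈1.6618)
Rounded to 4 decimal places: x = 63.2039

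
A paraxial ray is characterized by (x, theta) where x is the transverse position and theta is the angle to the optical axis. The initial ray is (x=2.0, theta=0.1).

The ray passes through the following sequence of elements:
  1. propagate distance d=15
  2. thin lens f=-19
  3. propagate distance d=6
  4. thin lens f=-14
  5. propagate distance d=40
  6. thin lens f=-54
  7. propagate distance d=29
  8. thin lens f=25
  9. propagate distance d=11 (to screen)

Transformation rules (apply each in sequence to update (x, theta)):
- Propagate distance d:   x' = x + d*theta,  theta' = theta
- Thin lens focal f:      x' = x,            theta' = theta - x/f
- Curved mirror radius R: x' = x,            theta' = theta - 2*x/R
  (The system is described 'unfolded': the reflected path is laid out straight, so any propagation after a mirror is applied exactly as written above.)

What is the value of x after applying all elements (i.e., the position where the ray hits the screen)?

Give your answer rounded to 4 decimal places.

Initial: x=2.0000 theta=0.1000
After 1 (propagate distance d=15): x=3.5000 theta=0.1000
After 2 (thin lens f=-19): x=3.5000 theta=27/95 (≈0.2842)
After 3 (propagate distance d=6): x=989/190 (≈5.2053) theta=27/95 (≈0.2842)
After 4 (thin lens f=-14): x=989/190 (≈5.2053) theta=349/532 (≈0.6560)
After 5 (propagate distance d=40): x=41823/1330 (≈31.4459) theta=349/532 (≈0.6560)
After 6 (thin lens f=-54): x=41823/1330 (≈31.4459) theta=1647/1330 (≈1.2383)
After 7 (propagate distance d=29): x=6399/95 (≈67.3579) theta=1647/1330 (≈1.2383)
After 8 (thin lens f=25): x=6399/95 (≈67.3579) theta=-48411/33250 (≈-1.4560)
After 9 (propagate distance d=11 (to screen)): x=1707129/33250 (≈51.3422) theta=-48411/33250 (≈-1.4560)
Rounded to 4 decimal places: x = 51.3422

Answer: 51.3422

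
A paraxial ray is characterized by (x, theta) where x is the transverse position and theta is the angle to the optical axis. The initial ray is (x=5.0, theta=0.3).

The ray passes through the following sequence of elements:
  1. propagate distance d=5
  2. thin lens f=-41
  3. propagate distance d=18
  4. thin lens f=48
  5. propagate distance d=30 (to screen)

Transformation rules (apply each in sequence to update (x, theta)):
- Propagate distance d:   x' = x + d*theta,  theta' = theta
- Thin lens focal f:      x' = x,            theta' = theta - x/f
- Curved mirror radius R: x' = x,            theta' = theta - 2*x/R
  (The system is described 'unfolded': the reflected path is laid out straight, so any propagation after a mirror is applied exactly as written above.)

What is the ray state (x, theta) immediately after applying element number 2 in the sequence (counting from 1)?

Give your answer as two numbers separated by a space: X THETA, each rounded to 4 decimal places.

Initial: x=5.0000 theta=0.3000
After 1 (propagate distance d=5): x=6.5000 theta=0.3000
After 2 (thin lens f=-41): x=6.5000 theta=94/205 (≈0.4585)
Rounded to 4 decimal places: x = 6.5000, theta = 0.4585

Answer: 6.5000 0.4585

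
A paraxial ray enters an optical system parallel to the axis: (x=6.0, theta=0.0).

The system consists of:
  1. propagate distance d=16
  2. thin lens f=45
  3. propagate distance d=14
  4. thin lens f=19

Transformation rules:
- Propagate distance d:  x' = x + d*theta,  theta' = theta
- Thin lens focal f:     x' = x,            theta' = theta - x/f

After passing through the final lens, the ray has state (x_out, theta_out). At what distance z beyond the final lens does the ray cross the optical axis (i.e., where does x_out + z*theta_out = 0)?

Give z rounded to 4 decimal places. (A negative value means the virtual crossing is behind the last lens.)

Initial: x=6.0000 theta=0.0000
After 1 (propagate distance d=16): x=6.0000 theta=0.0000
After 2 (thin lens f=45): x=6.0000 theta=-2/15 (≈-0.1333)
After 3 (propagate distance d=14): x=62/15 (≈4.1333) theta=-2/15 (≈-0.1333)
After 4 (thin lens f=19): x=62/15 (≈4.1333) theta=-20/57 (≈-0.3509)
z_focus = -x_out/theta_out = -(62/15)/(-20/57) = 11.7800
Rounded to 4 decimal places: z = 11.7800

Answer: 11.7800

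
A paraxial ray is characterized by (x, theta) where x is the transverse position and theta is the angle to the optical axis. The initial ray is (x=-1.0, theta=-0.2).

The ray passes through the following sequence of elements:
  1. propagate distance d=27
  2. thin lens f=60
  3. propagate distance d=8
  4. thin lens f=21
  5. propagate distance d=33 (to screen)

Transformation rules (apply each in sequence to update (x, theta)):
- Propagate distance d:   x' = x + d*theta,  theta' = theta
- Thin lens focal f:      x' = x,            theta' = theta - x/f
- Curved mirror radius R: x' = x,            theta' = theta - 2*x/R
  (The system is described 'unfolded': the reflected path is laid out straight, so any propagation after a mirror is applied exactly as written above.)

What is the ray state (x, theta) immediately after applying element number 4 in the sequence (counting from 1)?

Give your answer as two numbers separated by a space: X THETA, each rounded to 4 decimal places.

Answer: -7.1467 0.2470

Derivation:
Initial: x=-1.0000 theta=-0.2000
After 1 (propagate distance d=27): x=-6.4000 theta=-0.2000
After 2 (thin lens f=60): x=-6.4000 theta=-7/75 (≈-0.0933)
After 3 (propagate distance d=8): x=-536/75 (≈-7.1467) theta=-7/75 (≈-0.0933)
After 4 (thin lens f=21): x=-536/75 (≈-7.1467) theta=389/1575 (≈0.2470)
Rounded to 4 decimal places: x = -7.1467, theta = 0.2470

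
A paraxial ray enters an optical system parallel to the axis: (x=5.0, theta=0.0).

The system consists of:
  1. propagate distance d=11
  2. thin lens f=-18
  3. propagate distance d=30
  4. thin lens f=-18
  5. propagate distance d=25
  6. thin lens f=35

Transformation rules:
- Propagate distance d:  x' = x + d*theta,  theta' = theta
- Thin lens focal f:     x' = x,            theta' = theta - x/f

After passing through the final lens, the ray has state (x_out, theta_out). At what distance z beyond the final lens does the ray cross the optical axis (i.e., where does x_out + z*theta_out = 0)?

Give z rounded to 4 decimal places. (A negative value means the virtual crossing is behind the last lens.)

Answer: 431.3235

Derivation:
Initial: x=5.0000 theta=0.0000
After 1 (propagate distance d=11): x=5.0000 theta=0.0000
After 2 (thin lens f=-18): x=5.0000 theta=5/18 (≈0.2778)
After 3 (propagate distance d=30): x=40/3 (≈13.3333) theta=5/18 (≈0.2778)
After 4 (thin lens f=-18): x=40/3 (≈13.3333) theta=55/54 (≈1.0185)
After 5 (propagate distance d=25): x=2095/54 (≈38.7963) theta=55/54 (≈1.0185)
After 6 (thin lens f=35): x=2095/54 (≈38.7963) theta=-17/189 (≈-0.0899)
z_focus = -x_out/theta_out = -(2095/54)/(-17/189) = 14665/34 ≈ 431.3235
Rounded to 4 decimal places: z = 431.3235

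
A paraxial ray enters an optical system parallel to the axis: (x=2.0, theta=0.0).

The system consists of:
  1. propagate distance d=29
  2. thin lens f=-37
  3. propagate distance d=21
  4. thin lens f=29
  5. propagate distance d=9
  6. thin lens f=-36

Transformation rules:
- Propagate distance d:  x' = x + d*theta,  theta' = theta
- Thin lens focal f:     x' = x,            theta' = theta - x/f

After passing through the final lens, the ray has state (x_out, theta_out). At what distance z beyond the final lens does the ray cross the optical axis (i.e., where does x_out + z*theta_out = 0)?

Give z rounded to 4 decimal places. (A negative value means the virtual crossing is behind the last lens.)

Initial: x=2.0000 theta=0.0000
After 1 (propagate distance d=29): x=2.0000 theta=0.0000
After 2 (thin lens f=-37): x=2.0000 theta=2/37 (≈0.0541)
After 3 (propagate distance d=21): x=116/37 (≈3.1351) theta=2/37 (≈0.0541)
After 4 (thin lens f=29): x=116/37 (≈3.1351) theta=-2/37 (≈-0.0541)
After 5 (propagate distance d=9): x=98/37 (≈2.6486) theta=-2/37 (≈-0.0541)
After 6 (thin lens f=-36): x=98/37 (≈2.6486) theta=13/666 (≈0.0195)
z_focus = -x_out/theta_out = -(98/37)/(13/666) = -1764/13 ≈ -135.6923
Rounded to 4 decimal places: z = -135.6923

Answer: -135.6923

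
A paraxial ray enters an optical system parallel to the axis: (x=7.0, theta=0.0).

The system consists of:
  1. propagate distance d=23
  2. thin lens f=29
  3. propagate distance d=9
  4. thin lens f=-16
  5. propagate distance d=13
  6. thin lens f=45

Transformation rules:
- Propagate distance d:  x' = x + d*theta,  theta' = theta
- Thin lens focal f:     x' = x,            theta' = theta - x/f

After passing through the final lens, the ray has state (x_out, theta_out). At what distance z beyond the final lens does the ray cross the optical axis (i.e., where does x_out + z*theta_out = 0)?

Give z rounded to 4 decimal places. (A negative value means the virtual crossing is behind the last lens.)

Answer: 87.1875

Derivation:
Initial: x=7.0000 theta=0.0000
After 1 (propagate distance d=23): x=7.0000 theta=0.0000
After 2 (thin lens f=29): x=7.0000 theta=-7/29 (≈-0.2414)
After 3 (propagate distance d=9): x=140/29 (≈4.8276) theta=-7/29 (≈-0.2414)
After 4 (thin lens f=-16): x=140/29 (≈4.8276) theta=7/116 (≈0.0603)
After 5 (propagate distance d=13): x=651/116 (≈5.6121) theta=7/116 (≈0.0603)
After 6 (thin lens f=45): x=651/116 (≈5.6121) theta=-28/435 (≈-0.0644)
z_focus = -x_out/theta_out = -(651/116)/(-28/435) = 87.1875
Rounded to 4 decimal places: z = 87.1875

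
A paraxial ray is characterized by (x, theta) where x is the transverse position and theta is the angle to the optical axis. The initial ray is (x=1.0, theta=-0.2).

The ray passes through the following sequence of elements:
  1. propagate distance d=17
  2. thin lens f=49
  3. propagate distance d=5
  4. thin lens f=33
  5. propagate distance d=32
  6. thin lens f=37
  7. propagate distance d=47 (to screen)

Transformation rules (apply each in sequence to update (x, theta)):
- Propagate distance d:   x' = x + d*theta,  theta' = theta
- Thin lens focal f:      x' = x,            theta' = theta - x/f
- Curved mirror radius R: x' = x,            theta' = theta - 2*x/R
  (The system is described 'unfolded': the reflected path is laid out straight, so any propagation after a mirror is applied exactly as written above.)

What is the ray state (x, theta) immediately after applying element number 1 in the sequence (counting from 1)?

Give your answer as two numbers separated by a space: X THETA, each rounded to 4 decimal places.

Initial: x=1.0000 theta=-0.2000
After 1 (propagate distance d=17): x=-2.4000 theta=-0.2000
Rounded to 4 decimal places: x = -2.4000, theta = -0.2000

Answer: -2.4000 -0.2000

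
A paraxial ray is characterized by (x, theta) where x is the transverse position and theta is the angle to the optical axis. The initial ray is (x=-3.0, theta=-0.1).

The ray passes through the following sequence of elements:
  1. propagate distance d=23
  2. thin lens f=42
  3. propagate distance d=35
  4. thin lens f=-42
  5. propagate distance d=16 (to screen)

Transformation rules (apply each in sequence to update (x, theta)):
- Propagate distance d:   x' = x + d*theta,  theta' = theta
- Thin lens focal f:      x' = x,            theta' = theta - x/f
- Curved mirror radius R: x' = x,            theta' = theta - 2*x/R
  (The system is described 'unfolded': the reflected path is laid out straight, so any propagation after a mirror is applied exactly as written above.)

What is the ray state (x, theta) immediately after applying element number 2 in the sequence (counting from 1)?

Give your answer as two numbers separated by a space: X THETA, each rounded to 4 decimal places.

Answer: -5.3000 0.0262

Derivation:
Initial: x=-3.0000 theta=-0.1000
After 1 (propagate distance d=23): x=-5.3000 theta=-0.1000
After 2 (thin lens f=42): x=-5.3000 theta=11/420 (≈0.0262)
Rounded to 4 decimal places: x = -5.3000, theta = 0.0262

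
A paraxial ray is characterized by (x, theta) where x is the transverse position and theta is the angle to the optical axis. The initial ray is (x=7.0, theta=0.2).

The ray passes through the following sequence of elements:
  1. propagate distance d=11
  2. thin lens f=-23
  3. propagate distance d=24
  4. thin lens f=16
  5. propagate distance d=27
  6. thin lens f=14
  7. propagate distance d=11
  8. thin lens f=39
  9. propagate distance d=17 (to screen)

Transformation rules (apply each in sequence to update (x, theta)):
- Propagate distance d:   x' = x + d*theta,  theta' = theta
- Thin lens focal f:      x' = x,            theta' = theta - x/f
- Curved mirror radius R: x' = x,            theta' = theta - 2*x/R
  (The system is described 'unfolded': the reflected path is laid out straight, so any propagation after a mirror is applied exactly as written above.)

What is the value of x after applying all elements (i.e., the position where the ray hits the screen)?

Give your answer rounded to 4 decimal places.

Initial: x=7.0000 theta=0.2000
After 1 (propagate distance d=11): x=9.2000 theta=0.2000
After 2 (thin lens f=-23): x=9.2000 theta=0.6000
After 3 (propagate distance d=24): x=23.6000 theta=0.6000
After 4 (thin lens f=16): x=23.6000 theta=-0.8750
After 5 (propagate distance d=27): x=-0.0250 theta=-0.8750
After 6 (thin lens f=14): x=-0.0250 theta=-489/560 (≈-0.8732)
After 7 (propagate distance d=11): x=-5393/560 (≈-9.6304) theta=-489/560 (≈-0.8732)
After 8 (thin lens f=39): x=-5393/560 (≈-9.6304) theta=-977/1560 (≈-0.6263)
After 9 (propagate distance d=17 (to screen)): x=-442853/21840 (≈-20.2772) theta=-977/1560 (≈-0.6263)
Rounded to 4 decimal places: x = -20.2772

Answer: -20.2772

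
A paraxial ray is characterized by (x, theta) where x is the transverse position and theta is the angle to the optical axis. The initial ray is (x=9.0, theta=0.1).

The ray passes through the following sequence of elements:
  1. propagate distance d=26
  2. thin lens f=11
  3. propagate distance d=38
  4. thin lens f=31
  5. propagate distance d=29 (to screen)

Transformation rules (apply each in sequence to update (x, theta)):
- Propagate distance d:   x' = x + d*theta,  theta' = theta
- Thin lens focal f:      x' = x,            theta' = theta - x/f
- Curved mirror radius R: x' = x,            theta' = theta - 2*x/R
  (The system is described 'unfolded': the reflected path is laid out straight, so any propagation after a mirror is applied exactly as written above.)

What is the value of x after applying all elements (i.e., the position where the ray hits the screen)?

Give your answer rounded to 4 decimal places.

Answer: -29.2736

Derivation:
Initial: x=9.0000 theta=0.1000
After 1 (propagate distance d=26): x=11.6000 theta=0.1000
After 2 (thin lens f=11): x=11.6000 theta=-21/22 (≈-0.9545)
After 3 (propagate distance d=38): x=-1357/55 (≈-24.6727) theta=-21/22 (≈-0.9545)
After 4 (thin lens f=31): x=-1357/55 (≈-24.6727) theta=-541/3410 (≈-0.1587)
After 5 (propagate distance d=29 (to screen)): x=-99823/3410 (≈-29.2736) theta=-541/3410 (≈-0.1587)
Rounded to 4 decimal places: x = -29.2736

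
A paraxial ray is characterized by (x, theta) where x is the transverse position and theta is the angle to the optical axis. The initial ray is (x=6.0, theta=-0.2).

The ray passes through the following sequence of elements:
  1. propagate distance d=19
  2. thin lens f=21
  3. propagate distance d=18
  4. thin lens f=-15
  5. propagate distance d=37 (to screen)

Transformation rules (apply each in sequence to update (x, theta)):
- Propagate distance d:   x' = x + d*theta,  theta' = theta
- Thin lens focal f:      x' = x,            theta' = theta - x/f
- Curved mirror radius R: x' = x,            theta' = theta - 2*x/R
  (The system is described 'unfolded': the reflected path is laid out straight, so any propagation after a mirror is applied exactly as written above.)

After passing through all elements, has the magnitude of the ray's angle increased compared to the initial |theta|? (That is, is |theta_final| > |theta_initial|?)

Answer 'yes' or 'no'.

Answer: yes

Derivation:
Initial: x=6.0000 theta=-0.2000
After 1 (propagate distance d=19): x=2.2000 theta=-0.2000
After 2 (thin lens f=21): x=2.2000 theta=-32/105 (≈-0.3048)
After 3 (propagate distance d=18): x=-23/7 (≈-3.2857) theta=-32/105 (≈-0.3048)
After 4 (thin lens f=-15): x=-23/7 (≈-3.2857) theta=-11/21 (≈-0.5238)
After 5 (propagate distance d=37 (to screen)): x=-68/3 (≈-22.6667) theta=-11/21 (≈-0.5238)
|theta_initial|=0.2000 |theta_final|=11/21 (≈0.5238) -> increased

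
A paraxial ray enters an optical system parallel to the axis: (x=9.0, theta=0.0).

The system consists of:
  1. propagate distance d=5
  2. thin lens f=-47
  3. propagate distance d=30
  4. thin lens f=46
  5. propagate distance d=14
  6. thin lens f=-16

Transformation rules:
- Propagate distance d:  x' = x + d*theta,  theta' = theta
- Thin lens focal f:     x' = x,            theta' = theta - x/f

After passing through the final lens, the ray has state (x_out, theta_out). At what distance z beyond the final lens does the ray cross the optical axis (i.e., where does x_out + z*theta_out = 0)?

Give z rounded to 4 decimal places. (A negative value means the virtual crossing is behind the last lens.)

Initial: x=9.0000 theta=0.0000
After 1 (propagate distance d=5): x=9.0000 theta=0.0000
After 2 (thin lens f=-47): x=9.0000 theta=9/47 (≈0.1915)
After 3 (propagate distance d=30): x=693/47 (≈14.7447) theta=9/47 (≈0.1915)
After 4 (thin lens f=46): x=693/47 (≈14.7447) theta=-279/2162 (≈-0.1290)
After 5 (propagate distance d=14): x=13986/1081 (≈12.9380) theta=-279/2162 (≈-0.1290)
After 6 (thin lens f=-16): x=13986/1081 (≈12.9380) theta=5877/8648 (≈0.6796)
z_focus = -x_out/theta_out = -(13986/1081)/(5877/8648) = -12432/653 ≈ -19.0383
Rounded to 4 decimal places: z = -19.0383

Answer: -19.0383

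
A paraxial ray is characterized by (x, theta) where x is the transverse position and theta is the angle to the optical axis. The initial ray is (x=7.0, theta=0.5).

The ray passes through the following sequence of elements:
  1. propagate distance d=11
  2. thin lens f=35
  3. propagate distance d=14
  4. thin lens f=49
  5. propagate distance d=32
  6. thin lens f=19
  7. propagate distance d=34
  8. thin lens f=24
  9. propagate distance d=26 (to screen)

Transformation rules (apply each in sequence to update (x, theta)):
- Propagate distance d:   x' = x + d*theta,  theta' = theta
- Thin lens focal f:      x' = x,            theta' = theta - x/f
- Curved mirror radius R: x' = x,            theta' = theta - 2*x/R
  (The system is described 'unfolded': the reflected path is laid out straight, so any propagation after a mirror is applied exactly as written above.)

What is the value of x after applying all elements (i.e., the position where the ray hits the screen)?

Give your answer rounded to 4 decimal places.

Answer: -16.0538

Derivation:
Initial: x=7.0000 theta=0.5000
After 1 (propagate distance d=11): x=12.5000 theta=0.5000
After 2 (thin lens f=35): x=12.5000 theta=1/7 (≈0.1429)
After 3 (propagate distance d=14): x=14.5000 theta=1/7 (≈0.1429)
After 4 (thin lens f=49): x=14.5000 theta=-15/98 (≈-0.1531)
After 5 (propagate distance d=32): x=941/98 (≈9.6020) theta=-15/98 (≈-0.1531)
After 6 (thin lens f=19): x=941/98 (≈9.6020) theta=-613/931 (≈-0.6584)
After 7 (propagate distance d=34): x=-23805/1862 (≈-12.7846) theta=-613/931 (≈-0.6584)
After 8 (thin lens f=24): x=-23805/1862 (≈-12.7846) theta=-1873/14896 (≈-0.1257)
After 9 (propagate distance d=26 (to screen)): x=-119569/7448 (≈-16.0538) theta=-1873/14896 (≈-0.1257)
Rounded to 4 decimal places: x = -16.0538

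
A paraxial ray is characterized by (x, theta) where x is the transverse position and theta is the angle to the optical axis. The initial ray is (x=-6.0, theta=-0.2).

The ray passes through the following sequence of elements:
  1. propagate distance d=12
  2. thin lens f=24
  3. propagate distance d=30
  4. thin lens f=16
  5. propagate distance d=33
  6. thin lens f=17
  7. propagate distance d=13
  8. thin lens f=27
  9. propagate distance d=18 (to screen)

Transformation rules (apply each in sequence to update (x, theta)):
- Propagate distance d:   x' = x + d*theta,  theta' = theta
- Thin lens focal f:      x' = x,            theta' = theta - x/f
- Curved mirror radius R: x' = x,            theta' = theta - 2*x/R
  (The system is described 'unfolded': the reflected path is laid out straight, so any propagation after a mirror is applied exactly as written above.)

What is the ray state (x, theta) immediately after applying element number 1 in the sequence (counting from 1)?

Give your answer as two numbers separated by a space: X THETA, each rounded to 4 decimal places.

Initial: x=-6.0000 theta=-0.2000
After 1 (propagate distance d=12): x=-8.4000 theta=-0.2000
Rounded to 4 decimal places: x = -8.4000, theta = -0.2000

Answer: -8.4000 -0.2000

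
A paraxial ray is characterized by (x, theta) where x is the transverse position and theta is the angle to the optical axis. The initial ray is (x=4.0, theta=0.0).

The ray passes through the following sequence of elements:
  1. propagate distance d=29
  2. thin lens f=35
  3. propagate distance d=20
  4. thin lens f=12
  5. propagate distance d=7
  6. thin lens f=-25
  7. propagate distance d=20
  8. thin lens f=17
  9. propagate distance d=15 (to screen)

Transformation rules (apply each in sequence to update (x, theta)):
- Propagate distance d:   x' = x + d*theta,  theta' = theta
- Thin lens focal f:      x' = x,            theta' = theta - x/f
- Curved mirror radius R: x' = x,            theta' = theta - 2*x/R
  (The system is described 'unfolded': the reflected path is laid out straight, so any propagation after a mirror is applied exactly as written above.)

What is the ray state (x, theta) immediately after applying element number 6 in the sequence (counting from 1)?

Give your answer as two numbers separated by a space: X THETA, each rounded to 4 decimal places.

Answer: -0.0857 -0.2606

Derivation:
Initial: x=4.0000 theta=0.0000
After 1 (propagate distance d=29): x=4.0000 theta=0.0000
After 2 (thin lens f=35): x=4.0000 theta=-4/35 (≈-0.1143)
After 3 (propagate distance d=20): x=12/7 (≈1.7143) theta=-4/35 (≈-0.1143)
After 4 (thin lens f=12): x=12/7 (≈1.7143) theta=-9/35 (≈-0.2571)
After 5 (propagate distance d=7): x=-3/35 (≈-0.0857) theta=-9/35 (≈-0.2571)
After 6 (thin lens f=-25): x=-3/35 (≈-0.0857) theta=-228/875 (≈-0.2606)
Rounded to 4 decimal places: x = -0.0857, theta = -0.2606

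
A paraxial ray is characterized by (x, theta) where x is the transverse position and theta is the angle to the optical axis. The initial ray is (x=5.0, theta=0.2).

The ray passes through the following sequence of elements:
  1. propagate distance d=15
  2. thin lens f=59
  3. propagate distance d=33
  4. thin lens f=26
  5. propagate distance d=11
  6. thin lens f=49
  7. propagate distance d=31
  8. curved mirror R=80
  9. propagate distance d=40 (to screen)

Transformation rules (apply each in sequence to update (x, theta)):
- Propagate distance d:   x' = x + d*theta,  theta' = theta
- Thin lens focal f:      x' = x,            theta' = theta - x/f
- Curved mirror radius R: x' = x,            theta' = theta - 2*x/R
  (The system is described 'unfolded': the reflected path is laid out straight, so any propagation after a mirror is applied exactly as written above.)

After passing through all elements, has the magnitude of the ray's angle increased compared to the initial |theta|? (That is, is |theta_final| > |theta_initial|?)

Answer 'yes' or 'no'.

Initial: x=5.0000 theta=0.2000
After 1 (propagate distance d=15): x=8.0000 theta=0.2000
After 2 (thin lens f=59): x=8.0000 theta=19/295 (≈0.0644)
After 3 (propagate distance d=33): x=2987/295 (≈10.1254) theta=19/295 (≈0.0644)
After 4 (thin lens f=26): x=2987/295 (≈10.1254) theta=-2493/7670 (≈-0.3250)
After 5 (propagate distance d=11): x=50239/7670 (≈6.5501) theta=-2493/7670 (≈-0.3250)
After 6 (thin lens f=49): x=50239/7670 (≈6.5501) theta=-12314/26845 (≈-0.4587)
After 7 (propagate distance d=31): x=-82359/10738 (≈-7.6699) theta=-12314/26845 (≈-0.4587)
After 8 (curved mirror R=80): x=-82359/10738 (≈-7.6699) theta=-22933/85904 (≈-0.2670)
After 9 (propagate distance d=40 (to screen)): x=-98512/5369 (≈-18.3483) theta=-22933/85904 (≈-0.2670)
|theta_initial|=0.2000 |theta_final|=22933/85904 (≈0.2670) -> increased

Answer: yes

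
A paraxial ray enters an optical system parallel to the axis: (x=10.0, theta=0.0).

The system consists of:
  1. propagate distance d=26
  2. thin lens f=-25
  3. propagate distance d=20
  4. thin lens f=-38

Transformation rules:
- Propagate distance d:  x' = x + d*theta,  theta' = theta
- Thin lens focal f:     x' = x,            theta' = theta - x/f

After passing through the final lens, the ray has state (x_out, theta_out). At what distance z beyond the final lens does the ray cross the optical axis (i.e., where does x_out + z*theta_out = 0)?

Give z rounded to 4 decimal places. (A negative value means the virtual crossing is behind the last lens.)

Initial: x=10.0000 theta=0.0000
After 1 (propagate distance d=26): x=10.0000 theta=0.0000
After 2 (thin lens f=-25): x=10.0000 theta=0.4000
After 3 (propagate distance d=20): x=18.0000 theta=0.4000
After 4 (thin lens f=-38): x=18.0000 theta=83/95 (≈0.8737)
z_focus = -x_out/theta_out = -(18.0000)/(83/95) = -1710/83 ≈ -20.6024
Rounded to 4 decimal places: z = -20.6024

Answer: -20.6024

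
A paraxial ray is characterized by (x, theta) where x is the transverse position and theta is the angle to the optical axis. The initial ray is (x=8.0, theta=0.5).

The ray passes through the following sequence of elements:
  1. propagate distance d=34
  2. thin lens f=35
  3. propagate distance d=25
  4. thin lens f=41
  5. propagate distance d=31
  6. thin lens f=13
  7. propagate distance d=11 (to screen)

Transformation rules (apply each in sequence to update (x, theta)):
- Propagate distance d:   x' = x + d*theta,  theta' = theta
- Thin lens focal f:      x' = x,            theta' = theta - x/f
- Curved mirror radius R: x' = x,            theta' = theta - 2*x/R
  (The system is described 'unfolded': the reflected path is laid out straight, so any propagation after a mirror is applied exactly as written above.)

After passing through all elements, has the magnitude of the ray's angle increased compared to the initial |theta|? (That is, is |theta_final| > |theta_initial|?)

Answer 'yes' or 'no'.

Answer: yes

Derivation:
Initial: x=8.0000 theta=0.5000
After 1 (propagate distance d=34): x=25.0000 theta=0.5000
After 2 (thin lens f=35): x=25.0000 theta=-3/14 (≈-0.2143)
After 3 (propagate distance d=25): x=275/14 (≈19.6429) theta=-3/14 (≈-0.2143)
After 4 (thin lens f=41): x=275/14 (≈19.6429) theta=-199/287 (≈-0.6934)
After 5 (propagate distance d=31): x=-1063/574 (≈-1.8519) theta=-199/287 (≈-0.6934)
After 6 (thin lens f=13): x=-1063/574 (≈-1.8519) theta=-4111/7462 (≈-0.5509)
After 7 (propagate distance d=11 (to screen)): x=-720/91 (≈-7.9121) theta=-4111/7462 (≈-0.5509)
|theta_initial|=0.5000 |theta_final|=4111/7462 (≈0.5509) -> increased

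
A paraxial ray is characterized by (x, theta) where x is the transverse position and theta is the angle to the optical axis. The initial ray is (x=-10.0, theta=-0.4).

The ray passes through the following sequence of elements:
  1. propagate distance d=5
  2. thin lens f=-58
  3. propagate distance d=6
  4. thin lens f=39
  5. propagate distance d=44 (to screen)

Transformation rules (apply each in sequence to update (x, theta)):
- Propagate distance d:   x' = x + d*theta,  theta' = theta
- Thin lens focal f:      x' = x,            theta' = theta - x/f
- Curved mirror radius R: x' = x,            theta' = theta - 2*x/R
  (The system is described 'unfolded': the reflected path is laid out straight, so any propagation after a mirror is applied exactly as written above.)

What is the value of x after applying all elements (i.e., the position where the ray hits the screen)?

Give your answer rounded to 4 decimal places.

Initial: x=-10.0000 theta=-0.4000
After 1 (propagate distance d=5): x=-12.0000 theta=-0.4000
After 2 (thin lens f=-58): x=-12.0000 theta=-88/145 (≈-0.6069)
After 3 (propagate distance d=6): x=-2268/145 (≈-15.6414) theta=-88/145 (≈-0.6069)
After 4 (thin lens f=39): x=-2268/145 (≈-15.6414) theta=-388/1885 (≈-0.2058)
After 5 (propagate distance d=44 (to screen)): x=-46556/1885 (≈-24.6981) theta=-388/1885 (≈-0.2058)
Rounded to 4 decimal places: x = -24.6981

Answer: -24.6981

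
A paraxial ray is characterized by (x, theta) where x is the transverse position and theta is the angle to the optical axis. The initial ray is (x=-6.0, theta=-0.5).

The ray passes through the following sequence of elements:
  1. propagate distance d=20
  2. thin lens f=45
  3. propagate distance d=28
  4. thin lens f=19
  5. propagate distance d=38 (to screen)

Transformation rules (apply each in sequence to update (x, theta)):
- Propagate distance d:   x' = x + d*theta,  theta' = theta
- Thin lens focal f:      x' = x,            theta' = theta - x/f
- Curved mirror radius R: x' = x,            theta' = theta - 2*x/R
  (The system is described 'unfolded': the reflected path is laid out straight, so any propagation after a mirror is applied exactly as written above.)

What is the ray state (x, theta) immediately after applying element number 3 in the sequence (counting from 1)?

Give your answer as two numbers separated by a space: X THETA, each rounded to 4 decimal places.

Answer: -20.0444 -0.1444

Derivation:
Initial: x=-6.0000 theta=-0.5000
After 1 (propagate distance d=20): x=-16.0000 theta=-0.5000
After 2 (thin lens f=45): x=-16.0000 theta=-13/90 (≈-0.1444)
After 3 (propagate distance d=28): x=-902/45 (≈-20.0444) theta=-13/90 (≈-0.1444)
Rounded to 4 decimal places: x = -20.0444, theta = -0.1444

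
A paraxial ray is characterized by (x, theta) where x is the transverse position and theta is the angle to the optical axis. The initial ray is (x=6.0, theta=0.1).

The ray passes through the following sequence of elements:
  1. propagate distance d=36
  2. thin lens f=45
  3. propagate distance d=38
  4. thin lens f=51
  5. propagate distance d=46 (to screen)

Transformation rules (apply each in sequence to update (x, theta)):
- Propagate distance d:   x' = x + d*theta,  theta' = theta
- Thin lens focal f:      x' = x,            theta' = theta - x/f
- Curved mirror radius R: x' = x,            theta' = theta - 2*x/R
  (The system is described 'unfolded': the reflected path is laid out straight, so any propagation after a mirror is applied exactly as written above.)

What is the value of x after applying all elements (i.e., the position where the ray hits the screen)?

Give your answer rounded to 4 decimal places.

Answer: -4.6944

Derivation:
Initial: x=6.0000 theta=0.1000
After 1 (propagate distance d=36): x=9.6000 theta=0.1000
After 2 (thin lens f=45): x=9.6000 theta=-17/150 (≈-0.1133)
After 3 (propagate distance d=38): x=397/75 (≈5.2933) theta=-17/150 (≈-0.1133)
After 4 (thin lens f=51): x=397/75 (≈5.2933) theta=-1661/7650 (≈-0.2171)
After 5 (propagate distance d=46 (to screen)): x=-17956/3825 (≈-4.6944) theta=-1661/7650 (≈-0.2171)
Rounded to 4 decimal places: x = -4.6944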